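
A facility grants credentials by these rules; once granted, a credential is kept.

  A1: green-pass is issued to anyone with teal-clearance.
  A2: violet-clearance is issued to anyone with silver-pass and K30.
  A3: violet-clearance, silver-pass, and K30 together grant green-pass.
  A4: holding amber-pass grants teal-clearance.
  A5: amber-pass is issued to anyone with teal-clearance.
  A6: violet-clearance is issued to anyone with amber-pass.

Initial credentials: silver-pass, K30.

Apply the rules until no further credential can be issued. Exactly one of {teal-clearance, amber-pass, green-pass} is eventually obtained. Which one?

green-pass

Holding silver-pass and K30 grants violet-clearance (A2).
Holding violet-clearance, silver-pass, and K30 grants green-pass (A3).
teal-clearance would need amber-pass (A4), but amber-pass is never granted. amber-pass would need teal-clearance (A5), but teal-clearance is never granted.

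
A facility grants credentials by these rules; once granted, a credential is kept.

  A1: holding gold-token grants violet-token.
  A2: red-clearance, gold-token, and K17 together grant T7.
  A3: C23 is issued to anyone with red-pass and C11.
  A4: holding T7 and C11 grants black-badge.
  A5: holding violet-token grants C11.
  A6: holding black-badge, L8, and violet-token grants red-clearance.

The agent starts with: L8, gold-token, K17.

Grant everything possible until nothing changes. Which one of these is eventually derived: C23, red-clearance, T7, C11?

Holding gold-token grants violet-token (A1).
Holding violet-token grants C11 (A5).
red-clearance would need black-badge, L8, and violet-token (A6), but black-badge is never granted. C23 would need red-pass and C11 (A3), but red-pass is never granted. T7 would need red-clearance, gold-token, and K17 (A2), but red-clearance is never granted.

C11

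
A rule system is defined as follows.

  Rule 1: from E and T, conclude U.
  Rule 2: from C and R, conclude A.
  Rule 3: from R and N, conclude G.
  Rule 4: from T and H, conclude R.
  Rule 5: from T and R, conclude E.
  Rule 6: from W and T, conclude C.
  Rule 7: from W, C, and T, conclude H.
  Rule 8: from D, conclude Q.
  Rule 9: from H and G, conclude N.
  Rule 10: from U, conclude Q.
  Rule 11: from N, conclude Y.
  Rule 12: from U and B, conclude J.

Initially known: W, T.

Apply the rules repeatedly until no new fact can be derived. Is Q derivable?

Yes

W and T hold, so C follows (Rule 6).
From W, C, and T, Rule 7 gives H.
From T and H, Rule 4 gives R.
T and R hold, so E follows (Rule 5).
E and T hold, so U follows (Rule 1).
From U, Rule 10 gives Q.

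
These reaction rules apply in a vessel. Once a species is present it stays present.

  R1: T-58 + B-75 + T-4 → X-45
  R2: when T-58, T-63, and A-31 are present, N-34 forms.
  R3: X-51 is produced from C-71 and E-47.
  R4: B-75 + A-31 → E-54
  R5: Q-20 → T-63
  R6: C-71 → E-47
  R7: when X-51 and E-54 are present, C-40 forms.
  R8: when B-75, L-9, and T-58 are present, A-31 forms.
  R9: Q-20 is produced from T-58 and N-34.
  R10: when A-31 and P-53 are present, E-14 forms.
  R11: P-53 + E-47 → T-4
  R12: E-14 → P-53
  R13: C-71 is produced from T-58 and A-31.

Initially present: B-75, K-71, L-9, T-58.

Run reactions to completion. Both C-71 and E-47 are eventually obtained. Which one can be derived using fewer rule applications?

C-71: B-75, L-9, and T-58 present → A-31 forms (R8). T-58 and A-31 present → C-71 forms (R13). [2 rule applications]
E-47: B-75, L-9, and T-58 present → A-31 forms (R8). T-58 and A-31 present → C-71 forms (R13). C-71 present → E-47 forms (R6). [3 rule applications]
C-71 needs fewer.

C-71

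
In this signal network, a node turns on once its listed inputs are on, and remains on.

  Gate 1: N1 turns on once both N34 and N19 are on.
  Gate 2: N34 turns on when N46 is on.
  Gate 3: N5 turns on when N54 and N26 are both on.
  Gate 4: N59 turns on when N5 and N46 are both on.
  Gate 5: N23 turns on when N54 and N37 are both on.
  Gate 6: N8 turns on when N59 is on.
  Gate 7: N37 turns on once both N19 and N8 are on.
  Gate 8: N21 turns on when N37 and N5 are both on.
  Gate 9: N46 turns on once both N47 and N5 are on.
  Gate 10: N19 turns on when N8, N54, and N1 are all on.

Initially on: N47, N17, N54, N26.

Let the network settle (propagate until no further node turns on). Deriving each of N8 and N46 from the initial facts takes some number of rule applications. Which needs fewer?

N46

N46: Gate 3: N54 and N26 on → N5 on. N47 and N5 are on, so N46 turns on (Gate 9). [2 rule applications]
N8: Gate 3: N54 and N26 on → N5 on. N47 and N5 are on, so N46 turns on (Gate 9). Gate 4: N5 and N46 on → N59 on. Gate 6: N59 on → N8 on. [4 rule applications]
N46 needs fewer.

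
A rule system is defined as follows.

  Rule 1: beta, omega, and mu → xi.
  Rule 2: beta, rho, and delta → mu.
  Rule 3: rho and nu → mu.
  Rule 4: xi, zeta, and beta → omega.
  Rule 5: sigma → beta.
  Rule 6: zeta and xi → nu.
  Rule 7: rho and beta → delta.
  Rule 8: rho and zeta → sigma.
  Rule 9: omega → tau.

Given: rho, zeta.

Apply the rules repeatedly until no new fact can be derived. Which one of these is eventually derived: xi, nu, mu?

mu

From rho and zeta, Rule 8 gives sigma.
From sigma, Rule 5 gives beta.
From rho and beta, Rule 7 gives delta.
beta, rho, and delta hold, so mu follows (Rule 2).
xi would need beta, omega, and mu (Rule 1), but omega is never established. nu would need zeta and xi (Rule 6), but xi is never established.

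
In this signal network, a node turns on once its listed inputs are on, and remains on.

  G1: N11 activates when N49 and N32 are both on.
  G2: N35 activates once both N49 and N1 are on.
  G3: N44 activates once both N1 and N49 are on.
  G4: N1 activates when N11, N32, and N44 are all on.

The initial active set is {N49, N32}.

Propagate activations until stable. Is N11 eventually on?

G1: N49 and N32 on → N11 on.

Yes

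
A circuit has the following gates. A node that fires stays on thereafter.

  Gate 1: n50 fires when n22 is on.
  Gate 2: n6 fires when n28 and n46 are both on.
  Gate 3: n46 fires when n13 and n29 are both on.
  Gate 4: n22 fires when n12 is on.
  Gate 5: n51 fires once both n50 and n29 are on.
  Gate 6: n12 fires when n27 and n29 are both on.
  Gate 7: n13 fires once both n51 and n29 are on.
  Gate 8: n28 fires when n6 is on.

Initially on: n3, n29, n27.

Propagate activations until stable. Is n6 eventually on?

n6 would need n28 and n46 (Gate 2), but n28 never turns on.

No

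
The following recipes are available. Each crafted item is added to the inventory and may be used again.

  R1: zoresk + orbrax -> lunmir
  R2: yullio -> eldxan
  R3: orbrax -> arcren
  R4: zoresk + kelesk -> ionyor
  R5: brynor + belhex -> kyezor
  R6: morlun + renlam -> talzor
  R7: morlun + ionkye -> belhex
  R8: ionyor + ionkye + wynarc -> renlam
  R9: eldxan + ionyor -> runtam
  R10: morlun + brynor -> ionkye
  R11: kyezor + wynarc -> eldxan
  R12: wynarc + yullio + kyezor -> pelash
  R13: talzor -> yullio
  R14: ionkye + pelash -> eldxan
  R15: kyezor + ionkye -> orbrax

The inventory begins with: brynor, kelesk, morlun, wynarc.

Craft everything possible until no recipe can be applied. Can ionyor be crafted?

ionyor would need zoresk and kelesk (R4), but zoresk is never obtained.

No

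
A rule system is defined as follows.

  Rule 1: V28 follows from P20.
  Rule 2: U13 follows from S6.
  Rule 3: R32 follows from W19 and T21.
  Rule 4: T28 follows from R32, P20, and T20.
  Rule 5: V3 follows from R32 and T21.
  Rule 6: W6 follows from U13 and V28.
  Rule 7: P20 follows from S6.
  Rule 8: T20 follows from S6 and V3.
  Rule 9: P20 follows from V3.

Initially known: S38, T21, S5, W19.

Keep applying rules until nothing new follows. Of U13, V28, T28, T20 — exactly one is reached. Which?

From W19 and T21, Rule 3 gives R32.
From R32 and T21, Rule 5 gives V3.
V3 holds, so P20 follows (Rule 9).
From P20, Rule 1 gives V28.
T20 would need S6 and V3 (Rule 8), but S6 is never established. T28 would need R32, P20, and T20 (Rule 4), but T20 is never established. U13 would need S6 (Rule 2), but S6 is never established.

V28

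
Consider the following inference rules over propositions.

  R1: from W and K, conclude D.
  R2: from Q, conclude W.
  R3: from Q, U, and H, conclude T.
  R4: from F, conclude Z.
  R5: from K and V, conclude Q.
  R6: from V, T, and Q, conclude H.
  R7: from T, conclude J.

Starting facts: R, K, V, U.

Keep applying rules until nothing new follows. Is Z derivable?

Z would need F (R4), but F is never established.

No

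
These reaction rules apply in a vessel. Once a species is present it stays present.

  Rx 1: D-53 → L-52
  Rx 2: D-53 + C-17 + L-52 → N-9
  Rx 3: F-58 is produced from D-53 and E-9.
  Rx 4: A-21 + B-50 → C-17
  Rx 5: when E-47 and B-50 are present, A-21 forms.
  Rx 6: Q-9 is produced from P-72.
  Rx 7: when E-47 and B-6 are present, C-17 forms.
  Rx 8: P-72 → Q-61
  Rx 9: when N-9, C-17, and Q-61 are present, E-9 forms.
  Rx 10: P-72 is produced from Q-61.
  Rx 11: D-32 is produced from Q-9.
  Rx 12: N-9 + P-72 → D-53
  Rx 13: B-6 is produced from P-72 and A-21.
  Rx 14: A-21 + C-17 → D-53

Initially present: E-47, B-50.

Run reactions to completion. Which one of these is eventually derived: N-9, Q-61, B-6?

N-9

E-47 and B-50 present → A-21 forms (Rx 5).
A-21 and B-50 present → C-17 forms (Rx 4).
A-21 and C-17 present → D-53 forms (Rx 14).
D-53 present → L-52 forms (Rx 1).
D-53, C-17, and L-52 present → N-9 forms (Rx 2).
B-6 would need P-72 and A-21 (Rx 13), but P-72 never forms. Q-61 would need P-72 (Rx 8), but P-72 never forms.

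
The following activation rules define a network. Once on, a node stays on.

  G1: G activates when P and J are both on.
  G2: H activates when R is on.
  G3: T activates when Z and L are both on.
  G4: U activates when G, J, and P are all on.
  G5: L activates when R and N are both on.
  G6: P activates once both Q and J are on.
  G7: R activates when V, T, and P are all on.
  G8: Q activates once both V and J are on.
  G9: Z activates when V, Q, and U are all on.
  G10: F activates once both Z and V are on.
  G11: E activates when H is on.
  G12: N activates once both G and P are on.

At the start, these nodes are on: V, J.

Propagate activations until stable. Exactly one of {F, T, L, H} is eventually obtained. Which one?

V and J are on, so Q activates (G8).
Q and J are on, so P activates (G6).
G1: P and J on → G on.
G, J, and P are on, so U activates (G4).
G9: V, Q, and U on → Z on.
Z and V are on, so F activates (G10).
H would need R (G2), but R never turns on. T would need Z and L (G3), but L never turns on. L would need R and N (G5), but R never turns on.

F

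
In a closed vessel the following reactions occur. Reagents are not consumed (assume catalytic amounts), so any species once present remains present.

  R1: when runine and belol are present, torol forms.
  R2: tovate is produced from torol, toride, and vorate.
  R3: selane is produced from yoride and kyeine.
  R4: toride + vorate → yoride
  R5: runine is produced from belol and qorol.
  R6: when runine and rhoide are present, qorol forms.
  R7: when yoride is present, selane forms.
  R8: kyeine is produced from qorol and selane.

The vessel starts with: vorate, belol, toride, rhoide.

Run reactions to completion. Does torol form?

torol would need runine and belol (R1), but runine never forms.

No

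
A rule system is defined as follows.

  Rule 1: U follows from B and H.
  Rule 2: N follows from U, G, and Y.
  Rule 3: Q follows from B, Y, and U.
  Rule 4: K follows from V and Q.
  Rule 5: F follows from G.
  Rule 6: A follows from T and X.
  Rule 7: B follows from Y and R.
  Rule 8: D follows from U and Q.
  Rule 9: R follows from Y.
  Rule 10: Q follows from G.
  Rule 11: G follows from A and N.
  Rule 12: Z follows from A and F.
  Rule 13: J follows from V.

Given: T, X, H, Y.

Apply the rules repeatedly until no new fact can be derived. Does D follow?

From Y, Rule 9 gives R.
Y and R hold, so B follows (Rule 7).
B and H hold, so U follows (Rule 1).
B, Y, and U hold, so Q follows (Rule 3).
U and Q hold, so D follows (Rule 8).

Yes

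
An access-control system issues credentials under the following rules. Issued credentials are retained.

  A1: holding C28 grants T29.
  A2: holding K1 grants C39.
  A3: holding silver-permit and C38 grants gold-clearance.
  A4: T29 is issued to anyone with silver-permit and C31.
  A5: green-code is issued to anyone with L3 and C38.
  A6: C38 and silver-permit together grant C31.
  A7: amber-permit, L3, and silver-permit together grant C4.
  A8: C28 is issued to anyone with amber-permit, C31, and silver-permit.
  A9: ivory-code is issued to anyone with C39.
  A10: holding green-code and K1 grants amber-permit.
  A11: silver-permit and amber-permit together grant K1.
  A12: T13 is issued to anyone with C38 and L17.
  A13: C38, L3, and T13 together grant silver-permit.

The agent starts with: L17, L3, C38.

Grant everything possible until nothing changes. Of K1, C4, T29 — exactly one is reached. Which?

T29

Holding C38 and L17 grants T13 (A12).
Holding C38, L3, and T13 grants silver-permit (A13).
Holding C38 and silver-permit grants C31 (A6).
Holding silver-permit and C31 grants T29 (A4).
K1 would need silver-permit and amber-permit (A11), but amber-permit is never granted. C4 would need amber-permit, L3, and silver-permit (A7), but amber-permit is never granted.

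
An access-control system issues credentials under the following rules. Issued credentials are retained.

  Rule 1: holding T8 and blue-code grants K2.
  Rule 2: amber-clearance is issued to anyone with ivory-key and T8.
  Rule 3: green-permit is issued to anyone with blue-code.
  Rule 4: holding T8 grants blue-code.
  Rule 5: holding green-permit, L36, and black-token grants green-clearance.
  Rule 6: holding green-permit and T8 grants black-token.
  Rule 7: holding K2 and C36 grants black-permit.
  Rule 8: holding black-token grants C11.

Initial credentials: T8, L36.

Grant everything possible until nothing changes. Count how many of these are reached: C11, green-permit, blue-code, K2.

Holding T8 grants blue-code (Rule 4).
Holding T8 and blue-code grants K2 (Rule 1).
Holding blue-code grants green-permit (Rule 3).
Holding green-permit and T8 grants black-token (Rule 6).
Holding black-token grants C11 (Rule 8).
C11: reached.
green-permit: reached.
blue-code: reached.
K2: reached.
All 4 are reached.

4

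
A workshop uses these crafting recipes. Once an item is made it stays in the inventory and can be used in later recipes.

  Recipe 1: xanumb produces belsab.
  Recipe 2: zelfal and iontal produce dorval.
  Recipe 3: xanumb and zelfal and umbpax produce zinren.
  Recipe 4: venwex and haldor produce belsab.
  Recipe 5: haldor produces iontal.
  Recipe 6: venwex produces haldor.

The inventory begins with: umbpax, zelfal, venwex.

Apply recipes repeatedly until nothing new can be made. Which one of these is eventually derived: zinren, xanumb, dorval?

venwex → haldor (Recipe 6).
Using Recipe 5, haldor makes iontal.
zelfal and iontal → dorval (Recipe 2).
No rule produces xanumb, and it is not given. zinren would need xanumb, zelfal, and umbpax (Recipe 3), but xanumb is never obtained.

dorval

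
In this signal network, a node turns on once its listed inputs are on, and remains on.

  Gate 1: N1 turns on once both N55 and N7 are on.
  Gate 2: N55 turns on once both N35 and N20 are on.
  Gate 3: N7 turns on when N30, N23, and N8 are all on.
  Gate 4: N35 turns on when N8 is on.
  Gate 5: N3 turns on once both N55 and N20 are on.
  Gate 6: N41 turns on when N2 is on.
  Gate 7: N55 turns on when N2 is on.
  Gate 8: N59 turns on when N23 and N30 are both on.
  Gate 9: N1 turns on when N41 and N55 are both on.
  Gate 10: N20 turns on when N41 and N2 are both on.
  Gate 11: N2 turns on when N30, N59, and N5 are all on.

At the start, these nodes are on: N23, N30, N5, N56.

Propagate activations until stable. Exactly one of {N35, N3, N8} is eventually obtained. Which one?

N23 and N30 are on, so N59 turns on (Gate 8).
N30, N59, and N5 are on, so N2 turns on (Gate 11).
N2 is on, so N55 turns on (Gate 7).
Gate 6: N2 on → N41 on.
N41 and N2 are on, so N20 turns on (Gate 10).
Gate 5: N55 and N20 on → N3 on.
N35 would need N8 (Gate 4), but N8 never turns on. No rule produces N8, and it is not given.

N3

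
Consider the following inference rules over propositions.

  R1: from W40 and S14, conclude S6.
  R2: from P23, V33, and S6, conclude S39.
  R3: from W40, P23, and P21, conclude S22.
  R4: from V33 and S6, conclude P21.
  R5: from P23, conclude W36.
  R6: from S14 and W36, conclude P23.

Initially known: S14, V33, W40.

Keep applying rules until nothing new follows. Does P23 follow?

P23 would need S14 and W36 (R6), but W36 is never established.

No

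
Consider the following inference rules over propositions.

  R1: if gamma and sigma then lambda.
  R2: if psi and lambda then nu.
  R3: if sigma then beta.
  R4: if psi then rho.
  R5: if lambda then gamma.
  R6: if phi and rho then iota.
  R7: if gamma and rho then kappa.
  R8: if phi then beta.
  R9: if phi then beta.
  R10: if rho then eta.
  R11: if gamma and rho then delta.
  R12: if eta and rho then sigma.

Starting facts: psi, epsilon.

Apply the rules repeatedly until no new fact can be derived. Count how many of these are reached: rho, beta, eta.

psi holds, so rho follows (R4).
From rho, R10 gives eta.
eta and rho hold, so sigma follows (R12).
From sigma, R3 gives beta.
rho: reached.
beta: reached.
eta: reached.
All 3 are reached.

3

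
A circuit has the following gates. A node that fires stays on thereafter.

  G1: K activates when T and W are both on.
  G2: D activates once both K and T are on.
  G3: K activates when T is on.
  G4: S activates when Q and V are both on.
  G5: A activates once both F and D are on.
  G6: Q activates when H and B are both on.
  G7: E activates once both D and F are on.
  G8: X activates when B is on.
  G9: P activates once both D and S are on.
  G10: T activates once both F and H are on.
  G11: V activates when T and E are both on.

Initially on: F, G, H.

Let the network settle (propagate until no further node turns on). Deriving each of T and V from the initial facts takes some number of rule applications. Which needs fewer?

T: F and H are on, so T activates (G10). [1 rule application]
V: F and H are on, so T activates (G10). G3: T on → K on. G2: K and T on → D on. G7: D and F on → E on. T and E are on, so V activates (G11). [5 rule applications]
T needs fewer.

T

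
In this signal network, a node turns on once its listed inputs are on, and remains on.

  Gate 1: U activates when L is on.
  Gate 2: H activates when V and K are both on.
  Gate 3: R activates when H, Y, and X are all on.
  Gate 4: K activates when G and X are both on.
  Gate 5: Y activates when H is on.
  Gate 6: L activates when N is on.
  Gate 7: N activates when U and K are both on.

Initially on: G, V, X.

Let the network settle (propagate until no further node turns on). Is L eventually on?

L would need N (Gate 6), but N never turns on.

No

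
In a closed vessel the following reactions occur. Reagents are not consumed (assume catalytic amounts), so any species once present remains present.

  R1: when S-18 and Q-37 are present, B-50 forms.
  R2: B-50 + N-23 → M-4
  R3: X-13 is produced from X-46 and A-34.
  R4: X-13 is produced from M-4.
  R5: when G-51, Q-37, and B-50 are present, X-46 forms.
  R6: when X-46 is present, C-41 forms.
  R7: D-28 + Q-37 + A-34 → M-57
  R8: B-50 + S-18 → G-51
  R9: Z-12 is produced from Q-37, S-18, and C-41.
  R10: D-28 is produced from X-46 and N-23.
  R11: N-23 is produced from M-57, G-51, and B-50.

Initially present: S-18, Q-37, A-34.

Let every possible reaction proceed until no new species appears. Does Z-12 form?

Yes

S-18 and Q-37 present → B-50 forms (R1).
B-50 and S-18 present → G-51 forms (R8).
G-51, Q-37, and B-50 present → X-46 forms (R5).
X-46 present → C-41 forms (R6).
Q-37, S-18, and C-41 present → Z-12 forms (R9).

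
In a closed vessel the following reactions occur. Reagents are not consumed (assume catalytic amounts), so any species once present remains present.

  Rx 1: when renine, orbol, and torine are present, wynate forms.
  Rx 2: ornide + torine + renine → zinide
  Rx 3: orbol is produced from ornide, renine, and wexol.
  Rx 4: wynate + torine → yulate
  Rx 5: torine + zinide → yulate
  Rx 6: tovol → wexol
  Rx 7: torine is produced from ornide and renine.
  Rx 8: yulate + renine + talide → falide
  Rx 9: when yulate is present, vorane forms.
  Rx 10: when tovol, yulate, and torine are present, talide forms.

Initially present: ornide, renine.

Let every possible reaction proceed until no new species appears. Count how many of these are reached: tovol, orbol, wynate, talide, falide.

0

No rule produces tovol, and it is not given.
orbol would need ornide, renine, and wexol (Rx 3), but wexol never forms.
wynate would need renine, orbol, and torine (Rx 1), but orbol never forms.
talide would need tovol, yulate, and torine (Rx 10), but tovol never forms.
falide would need yulate, renine, and talide (Rx 8), but talide never forms.
None of the 5 are reached.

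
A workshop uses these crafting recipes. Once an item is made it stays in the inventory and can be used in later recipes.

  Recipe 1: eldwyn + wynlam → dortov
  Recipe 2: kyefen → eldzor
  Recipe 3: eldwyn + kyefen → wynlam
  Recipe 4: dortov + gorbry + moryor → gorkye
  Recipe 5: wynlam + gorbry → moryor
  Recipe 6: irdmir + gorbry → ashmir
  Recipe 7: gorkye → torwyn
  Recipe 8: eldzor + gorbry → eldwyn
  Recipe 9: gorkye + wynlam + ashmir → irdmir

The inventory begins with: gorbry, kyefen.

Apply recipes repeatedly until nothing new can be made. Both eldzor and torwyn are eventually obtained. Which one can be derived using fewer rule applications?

eldzor: kyefen → eldzor (Recipe 2). [1 rule application]
torwyn: kyefen → eldzor (Recipe 2). eldzor + gorbry → eldwyn (Recipe 8). eldwyn + kyefen → wynlam (Recipe 3). Using Recipe 5, wynlam and gorbry make moryor. eldwyn + wynlam → dortov (Recipe 1). Using Recipe 4, dortov, gorbry, and moryor make gorkye. Using Recipe 7, gorkye makes torwyn. [7 rule applications]
eldzor needs fewer.

eldzor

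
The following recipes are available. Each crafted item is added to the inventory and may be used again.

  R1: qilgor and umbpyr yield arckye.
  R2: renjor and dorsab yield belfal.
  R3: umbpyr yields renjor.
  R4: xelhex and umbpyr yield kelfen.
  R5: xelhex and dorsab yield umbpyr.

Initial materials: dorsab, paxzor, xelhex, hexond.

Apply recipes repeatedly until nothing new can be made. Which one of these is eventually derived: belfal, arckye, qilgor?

belfal

Using R5, xelhex and dorsab make umbpyr.
umbpyr → renjor (R3).
renjor and dorsab → belfal (R2).
No rule produces qilgor, and it is not given. arckye would need qilgor and umbpyr (R1), but qilgor is never obtained.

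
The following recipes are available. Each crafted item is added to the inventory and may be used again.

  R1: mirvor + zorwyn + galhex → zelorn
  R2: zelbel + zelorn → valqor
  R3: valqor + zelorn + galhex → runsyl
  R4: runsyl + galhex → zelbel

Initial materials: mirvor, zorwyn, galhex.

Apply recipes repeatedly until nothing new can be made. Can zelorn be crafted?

mirvor + zorwyn + galhex → zelorn (R1).

Yes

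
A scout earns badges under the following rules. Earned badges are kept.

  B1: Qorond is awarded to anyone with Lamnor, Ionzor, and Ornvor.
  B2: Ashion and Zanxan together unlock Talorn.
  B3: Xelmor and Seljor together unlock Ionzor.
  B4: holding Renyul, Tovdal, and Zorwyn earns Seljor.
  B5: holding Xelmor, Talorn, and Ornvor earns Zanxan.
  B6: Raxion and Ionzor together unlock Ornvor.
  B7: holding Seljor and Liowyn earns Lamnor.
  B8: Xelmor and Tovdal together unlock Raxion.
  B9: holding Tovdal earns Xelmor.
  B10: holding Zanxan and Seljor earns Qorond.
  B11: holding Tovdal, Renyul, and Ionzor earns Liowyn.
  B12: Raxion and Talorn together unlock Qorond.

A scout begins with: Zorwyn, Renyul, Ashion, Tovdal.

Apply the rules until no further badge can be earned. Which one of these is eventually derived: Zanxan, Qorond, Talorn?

Qorond

With Renyul, Tovdal, and Zorwyn, Seljor is earned (B4).
With Tovdal, Xelmor is earned (B9).
With Xelmor and Seljor, Ionzor is earned (B3).
With Xelmor and Tovdal, Raxion is earned (B8).
With Tovdal, Renyul, and Ionzor, Liowyn is earned (B11).
With Raxion and Ionzor, Ornvor is earned (B6).
With Seljor and Liowyn, Lamnor is earned (B7).
With Lamnor, Ionzor, and Ornvor, Qorond is earned (B1).
Talorn would need Ashion and Zanxan (B2), but Zanxan is never earned. Zanxan would need Xelmor, Talorn, and Ornvor (B5), but Talorn is never earned.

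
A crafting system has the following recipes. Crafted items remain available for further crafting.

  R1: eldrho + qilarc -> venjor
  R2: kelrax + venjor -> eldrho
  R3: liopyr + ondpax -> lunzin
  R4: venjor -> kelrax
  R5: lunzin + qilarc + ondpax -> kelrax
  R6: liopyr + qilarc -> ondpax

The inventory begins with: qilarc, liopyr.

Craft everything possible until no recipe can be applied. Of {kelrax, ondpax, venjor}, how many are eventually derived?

liopyr + qilarc -> ondpax (R6).
Using R3, liopyr and ondpax make lunzin.
lunzin + qilarc + ondpax -> kelrax (R5).
kelrax: reached.
ondpax: reached.
venjor would need eldrho and qilarc (R1), but eldrho is never obtained.
Reached: kelrax and ondpax — 2 of the 3.

2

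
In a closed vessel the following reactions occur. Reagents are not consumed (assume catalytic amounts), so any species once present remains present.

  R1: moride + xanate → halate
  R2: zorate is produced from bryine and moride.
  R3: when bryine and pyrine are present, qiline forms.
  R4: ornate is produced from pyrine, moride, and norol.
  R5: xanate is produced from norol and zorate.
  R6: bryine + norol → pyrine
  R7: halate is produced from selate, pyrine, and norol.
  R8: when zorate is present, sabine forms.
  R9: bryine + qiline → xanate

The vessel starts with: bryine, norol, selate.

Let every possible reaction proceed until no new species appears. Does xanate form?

bryine and norol present → pyrine forms (R6).
bryine and pyrine present → qiline forms (R3).
bryine and qiline present → xanate forms (R9).

Yes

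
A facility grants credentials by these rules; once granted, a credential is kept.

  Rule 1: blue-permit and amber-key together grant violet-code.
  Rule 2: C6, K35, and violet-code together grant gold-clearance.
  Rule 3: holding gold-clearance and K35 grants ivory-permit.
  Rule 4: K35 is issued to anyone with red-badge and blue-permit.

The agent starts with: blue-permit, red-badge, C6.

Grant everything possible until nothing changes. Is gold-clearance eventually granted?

gold-clearance would need C6, K35, and violet-code (Rule 2), but violet-code is never granted.

No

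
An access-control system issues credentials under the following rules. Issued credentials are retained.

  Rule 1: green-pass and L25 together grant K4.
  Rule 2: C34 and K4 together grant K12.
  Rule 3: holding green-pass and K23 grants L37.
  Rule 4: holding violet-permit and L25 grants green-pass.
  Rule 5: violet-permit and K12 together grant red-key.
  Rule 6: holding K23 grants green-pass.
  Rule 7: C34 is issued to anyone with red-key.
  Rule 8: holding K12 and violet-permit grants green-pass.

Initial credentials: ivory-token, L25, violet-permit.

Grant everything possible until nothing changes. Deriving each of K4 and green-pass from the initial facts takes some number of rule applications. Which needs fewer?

green-pass: Holding violet-permit and L25 grants green-pass (Rule 4). [1 rule application]
K4: Holding violet-permit and L25 grants green-pass (Rule 4). Holding green-pass and L25 grants K4 (Rule 1). [2 rule applications]
green-pass needs fewer.

green-pass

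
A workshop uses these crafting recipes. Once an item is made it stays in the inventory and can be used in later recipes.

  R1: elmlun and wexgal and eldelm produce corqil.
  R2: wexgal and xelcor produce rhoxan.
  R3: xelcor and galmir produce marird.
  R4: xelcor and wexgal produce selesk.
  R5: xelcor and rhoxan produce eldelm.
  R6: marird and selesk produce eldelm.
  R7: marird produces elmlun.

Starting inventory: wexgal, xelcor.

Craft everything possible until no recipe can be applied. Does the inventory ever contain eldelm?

wexgal and xelcor → rhoxan (R2).
Using R5, xelcor and rhoxan make eldelm.

Yes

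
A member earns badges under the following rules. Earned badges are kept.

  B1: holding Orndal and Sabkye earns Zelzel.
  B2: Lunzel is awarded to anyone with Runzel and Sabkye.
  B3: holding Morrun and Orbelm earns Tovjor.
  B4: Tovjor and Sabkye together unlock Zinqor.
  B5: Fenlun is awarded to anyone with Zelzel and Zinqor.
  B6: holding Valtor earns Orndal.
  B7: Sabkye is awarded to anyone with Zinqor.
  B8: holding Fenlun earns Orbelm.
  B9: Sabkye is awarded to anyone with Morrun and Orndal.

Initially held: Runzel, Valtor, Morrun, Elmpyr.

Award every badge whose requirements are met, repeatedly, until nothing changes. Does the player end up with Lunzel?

With Valtor, Orndal is earned (B6).
With Morrun and Orndal, Sabkye is earned (B9).
With Runzel and Sabkye, Lunzel is earned (B2).

Yes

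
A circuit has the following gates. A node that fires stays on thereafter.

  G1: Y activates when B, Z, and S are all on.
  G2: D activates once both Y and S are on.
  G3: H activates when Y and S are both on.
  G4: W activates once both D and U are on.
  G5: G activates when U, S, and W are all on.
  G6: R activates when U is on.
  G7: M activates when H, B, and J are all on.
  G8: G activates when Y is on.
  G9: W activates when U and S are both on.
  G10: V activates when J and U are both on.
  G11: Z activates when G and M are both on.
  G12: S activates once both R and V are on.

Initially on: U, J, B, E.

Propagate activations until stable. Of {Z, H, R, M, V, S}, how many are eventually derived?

3

J and U are on, so V activates (G10).
G6: U on → R on.
G12: R and V on → S on.
Z would need G and M (G11), but M never turns on.
H would need Y and S (G3), but Y never turns on.
R: reached.
M would need H, B, and J (G7), but H never turns on.
V: reached.
S: reached.
Reached: R, V, and S — 3 of the 6.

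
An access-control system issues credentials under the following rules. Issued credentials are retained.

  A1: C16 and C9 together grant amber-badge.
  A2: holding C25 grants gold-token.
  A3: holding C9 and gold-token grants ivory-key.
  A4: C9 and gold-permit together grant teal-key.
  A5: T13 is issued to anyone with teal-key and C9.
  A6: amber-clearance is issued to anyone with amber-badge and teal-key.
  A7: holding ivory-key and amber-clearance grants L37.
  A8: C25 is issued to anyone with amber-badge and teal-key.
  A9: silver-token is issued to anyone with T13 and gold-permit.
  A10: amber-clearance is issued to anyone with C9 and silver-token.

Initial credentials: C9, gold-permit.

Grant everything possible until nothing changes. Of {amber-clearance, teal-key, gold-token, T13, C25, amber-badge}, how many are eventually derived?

Holding C9 and gold-permit grants teal-key (A4).
Holding teal-key and C9 grants T13 (A5).
Holding T13 and gold-permit grants silver-token (A9).
Holding C9 and silver-token grants amber-clearance (A10).
amber-clearance: reached.
teal-key: reached.
gold-token would need C25 (A2), but C25 is never granted.
T13: reached.
C25 would need amber-badge and teal-key (A8), but amber-badge is never granted.
amber-badge would need C16 and C9 (A1), but C16 is never granted.
Reached: amber-clearance, teal-key, and T13 — 3 of the 6.

3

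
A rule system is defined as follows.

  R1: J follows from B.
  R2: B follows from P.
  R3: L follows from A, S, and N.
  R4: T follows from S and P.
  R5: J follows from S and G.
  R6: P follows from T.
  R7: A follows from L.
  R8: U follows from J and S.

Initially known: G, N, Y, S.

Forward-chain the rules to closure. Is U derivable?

From S and G, R5 gives J.
J and S hold, so U follows (R8).

Yes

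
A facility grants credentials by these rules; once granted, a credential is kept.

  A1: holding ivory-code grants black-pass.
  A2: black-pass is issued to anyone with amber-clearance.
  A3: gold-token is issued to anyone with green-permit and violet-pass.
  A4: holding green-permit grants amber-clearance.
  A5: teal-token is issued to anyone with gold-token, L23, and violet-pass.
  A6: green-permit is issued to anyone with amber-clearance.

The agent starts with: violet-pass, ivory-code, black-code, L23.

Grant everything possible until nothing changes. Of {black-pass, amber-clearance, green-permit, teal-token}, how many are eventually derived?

1

Holding ivory-code grants black-pass (A1).
black-pass: reached.
amber-clearance would need green-permit (A4), but green-permit is never granted.
green-permit would need amber-clearance (A6), but amber-clearance is never granted.
teal-token would need gold-token, L23, and violet-pass (A5), but gold-token is never granted.
Reached: black-pass — 1 of the 4.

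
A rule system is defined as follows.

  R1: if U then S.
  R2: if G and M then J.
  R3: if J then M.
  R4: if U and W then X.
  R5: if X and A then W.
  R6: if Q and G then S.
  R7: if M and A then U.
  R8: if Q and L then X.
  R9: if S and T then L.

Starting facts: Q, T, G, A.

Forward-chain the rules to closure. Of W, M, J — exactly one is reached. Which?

W

Q and G hold, so S follows (R6).
From S and T, R9 gives L.
Q and L hold, so X follows (R8).
From X and A, R5 gives W.
M would need J (R3), but J is never established. J would need G and M (R2), but M is never established.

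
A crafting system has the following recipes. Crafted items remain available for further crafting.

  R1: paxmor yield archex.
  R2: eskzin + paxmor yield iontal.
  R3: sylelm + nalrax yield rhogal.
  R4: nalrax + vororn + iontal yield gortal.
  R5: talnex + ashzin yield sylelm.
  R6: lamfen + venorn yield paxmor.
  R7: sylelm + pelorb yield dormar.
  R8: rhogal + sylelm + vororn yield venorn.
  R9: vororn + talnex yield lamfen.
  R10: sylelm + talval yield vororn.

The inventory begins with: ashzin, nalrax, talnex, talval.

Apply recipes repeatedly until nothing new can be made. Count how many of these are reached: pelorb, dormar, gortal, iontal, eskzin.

No rule produces pelorb, and it is not given.
dormar would need sylelm and pelorb (R7), but pelorb is never obtained.
gortal would need nalrax, vororn, and iontal (R4), but iontal is never obtained.
iontal would need eskzin and paxmor (R2), but eskzin is never obtained.
No rule produces eskzin, and it is not given.
None of the 5 are reached.

0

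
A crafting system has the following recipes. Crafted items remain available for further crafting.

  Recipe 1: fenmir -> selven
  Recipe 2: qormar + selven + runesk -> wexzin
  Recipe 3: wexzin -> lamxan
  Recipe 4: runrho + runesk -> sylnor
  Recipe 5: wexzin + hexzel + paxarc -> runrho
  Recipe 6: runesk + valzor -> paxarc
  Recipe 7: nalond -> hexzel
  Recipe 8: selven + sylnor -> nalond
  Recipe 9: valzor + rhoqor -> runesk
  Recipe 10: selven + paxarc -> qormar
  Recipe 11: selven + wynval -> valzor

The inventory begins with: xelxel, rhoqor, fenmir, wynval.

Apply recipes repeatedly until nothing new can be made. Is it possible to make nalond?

nalond would need selven and sylnor (Recipe 8), but sylnor is never obtained.

No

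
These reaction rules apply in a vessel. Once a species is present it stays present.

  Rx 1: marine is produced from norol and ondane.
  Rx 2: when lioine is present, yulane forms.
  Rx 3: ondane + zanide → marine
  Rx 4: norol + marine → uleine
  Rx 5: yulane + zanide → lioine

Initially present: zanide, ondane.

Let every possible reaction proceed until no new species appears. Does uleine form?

No

uleine would need norol and marine (Rx 4), but norol never forms.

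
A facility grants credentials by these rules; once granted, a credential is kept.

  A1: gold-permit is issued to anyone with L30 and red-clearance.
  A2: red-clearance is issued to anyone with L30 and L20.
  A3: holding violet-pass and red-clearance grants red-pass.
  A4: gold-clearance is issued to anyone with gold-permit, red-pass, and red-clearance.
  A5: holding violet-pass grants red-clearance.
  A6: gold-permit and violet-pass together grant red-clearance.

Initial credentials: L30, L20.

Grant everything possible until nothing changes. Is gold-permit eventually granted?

Yes

Holding L30 and L20 grants red-clearance (A2).
Holding L30 and red-clearance grants gold-permit (A1).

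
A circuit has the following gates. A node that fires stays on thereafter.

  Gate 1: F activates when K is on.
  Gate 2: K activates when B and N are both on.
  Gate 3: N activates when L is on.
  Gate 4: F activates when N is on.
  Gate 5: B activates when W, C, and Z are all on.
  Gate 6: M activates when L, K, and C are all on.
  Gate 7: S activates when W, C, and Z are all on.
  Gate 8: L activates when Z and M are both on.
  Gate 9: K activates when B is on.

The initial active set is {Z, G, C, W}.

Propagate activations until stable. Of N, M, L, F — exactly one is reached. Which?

F

W, C, and Z are on, so B activates (Gate 5).
Gate 9: B on → K on.
K is on, so F activates (Gate 1).
M would need L, K, and C (Gate 6), but L never turns on. N would need L (Gate 3), but L never turns on. L would need Z and M (Gate 8), but M never turns on.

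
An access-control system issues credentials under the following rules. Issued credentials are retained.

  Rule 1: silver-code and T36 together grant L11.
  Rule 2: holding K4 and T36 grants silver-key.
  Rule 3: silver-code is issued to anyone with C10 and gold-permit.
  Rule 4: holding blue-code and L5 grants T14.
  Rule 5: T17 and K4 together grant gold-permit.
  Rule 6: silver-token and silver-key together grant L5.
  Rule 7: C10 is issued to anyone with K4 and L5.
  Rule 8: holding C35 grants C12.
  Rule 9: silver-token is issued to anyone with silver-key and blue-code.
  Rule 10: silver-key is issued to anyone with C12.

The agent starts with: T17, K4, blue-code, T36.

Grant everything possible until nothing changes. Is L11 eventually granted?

Yes

Holding K4 and T36 grants silver-key (Rule 2).
Holding T17 and K4 grants gold-permit (Rule 5).
Holding silver-key and blue-code grants silver-token (Rule 9).
Holding silver-token and silver-key grants L5 (Rule 6).
Holding K4 and L5 grants C10 (Rule 7).
Holding C10 and gold-permit grants silver-code (Rule 3).
Holding silver-code and T36 grants L11 (Rule 1).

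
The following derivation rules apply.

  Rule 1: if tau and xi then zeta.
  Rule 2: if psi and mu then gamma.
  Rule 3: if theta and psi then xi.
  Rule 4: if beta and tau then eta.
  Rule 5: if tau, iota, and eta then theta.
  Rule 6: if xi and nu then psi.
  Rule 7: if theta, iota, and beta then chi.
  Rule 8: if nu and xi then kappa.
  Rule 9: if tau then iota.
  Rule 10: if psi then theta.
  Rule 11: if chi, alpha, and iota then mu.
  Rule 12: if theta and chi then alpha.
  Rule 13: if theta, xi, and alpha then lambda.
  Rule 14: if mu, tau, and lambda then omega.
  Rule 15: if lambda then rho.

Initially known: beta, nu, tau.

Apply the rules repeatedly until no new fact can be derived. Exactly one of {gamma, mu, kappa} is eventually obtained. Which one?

From beta and tau, Rule 4 gives eta.
From tau, Rule 9 gives iota.
tau, iota, and eta hold, so theta follows (Rule 5).
From theta, iota, and beta, Rule 7 gives chi.
theta and chi hold, so alpha follows (Rule 12).
From chi, alpha, and iota, Rule 11 gives mu.
gamma would need psi and mu (Rule 2), but psi is never established. kappa would need nu and xi (Rule 8), but xi is never established.

mu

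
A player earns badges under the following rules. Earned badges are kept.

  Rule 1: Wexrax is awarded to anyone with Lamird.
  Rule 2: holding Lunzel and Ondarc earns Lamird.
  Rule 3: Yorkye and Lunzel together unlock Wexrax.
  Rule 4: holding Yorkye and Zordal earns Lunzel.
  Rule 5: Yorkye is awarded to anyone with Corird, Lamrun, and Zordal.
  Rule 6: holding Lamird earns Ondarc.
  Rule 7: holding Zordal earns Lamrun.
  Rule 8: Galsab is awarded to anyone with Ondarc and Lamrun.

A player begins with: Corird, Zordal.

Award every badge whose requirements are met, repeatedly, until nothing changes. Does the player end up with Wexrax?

With Zordal, Lamrun is earned (Rule 7).
With Corird, Lamrun, and Zordal, Yorkye is earned (Rule 5).
With Yorkye and Zordal, Lunzel is earned (Rule 4).
With Yorkye and Lunzel, Wexrax is earned (Rule 3).

Yes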